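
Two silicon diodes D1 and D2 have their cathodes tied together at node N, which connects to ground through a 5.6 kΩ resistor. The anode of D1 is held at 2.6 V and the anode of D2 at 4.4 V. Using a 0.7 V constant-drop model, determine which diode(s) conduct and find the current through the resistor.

Only D2 conducts; I_R ≈ 0.66 mA

Assume both conduct. Then node N would need to be at both 2.6−0.7 = 1.9 V and 4.4−0.7 = 3.7 V, which is impossible.
Assume only D2 conducts: V_N = 4.4 − 0.7 = 3.7 V, so I_R = 3.7/5.6 = 0.661 mA.
Check D1: its anode-to-cathode voltage is 2.6 − 3.7 = -1.1 V < 0.7 V, so it is off. The assumption is consistent.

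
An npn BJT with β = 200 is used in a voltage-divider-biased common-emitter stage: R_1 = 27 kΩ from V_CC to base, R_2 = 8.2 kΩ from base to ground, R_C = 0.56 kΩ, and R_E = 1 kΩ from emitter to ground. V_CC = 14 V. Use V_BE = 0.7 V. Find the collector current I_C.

I_C ≈ 2.5 mA

Thevenize the base divider: V_Th = V_CC·R_2/(R_1+R_2) = 14×8.2/35.2 = 3.26 V, R_Th = R_1‖R_2 = 6.29 kΩ.
Base-emitter loop: V_Th = I_B·R_Th + V_BE + (β+1)I_B·R_E, so I_B = (3.26 − 0.7) / (6.29 + 201×1) = 0.0124 mA.
I_C = β·I_B = 200×0.0124 = 2.47 mA, and I_E = (β+1)I_B = 2.48 mA.
V_CE = V_CC − I_C·R_C − I_E·R_E = 14 − 2.47×0.56 − 2.48×1 = 10.1 V.
V_CE = 10.1 V > 0.2 V confirms active-region operation.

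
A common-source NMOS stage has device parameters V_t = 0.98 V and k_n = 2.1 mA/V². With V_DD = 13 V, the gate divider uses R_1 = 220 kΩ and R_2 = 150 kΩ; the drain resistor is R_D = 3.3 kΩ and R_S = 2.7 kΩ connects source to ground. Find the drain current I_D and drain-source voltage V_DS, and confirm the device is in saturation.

I_D ≈ 1.2 mA, V_DS ≈ 5.8 V

V_G = V_DD·R_2/(R_1+R_2) = 13×150/370 = 5.27 V.
Assume saturation: I_D = (k_n/2)(V_GS − V_t)² with V_GS = V_G − I_D·R_S = 5.27 − 2.7·I_D.
Substituting gives 7.65·I_D² − 25.3·I_D + 19.3 = 0, with roots I_D = 1.19 or 2.11 mA.
The root I_D = 2.11 mA gives V_GS = -0.439 V ≤ V_t, so take I_D = 1.19 mA.
Then V_GS = 2.05 V and V_DS = V_DD − I_D(R_D+R_S) = 13 − 1.19×6 = 5.84 V.
Saturation requires V_DS ≥ V_GS − V_t = 1.07 V; 5.84 ≥ 1.07 ✓.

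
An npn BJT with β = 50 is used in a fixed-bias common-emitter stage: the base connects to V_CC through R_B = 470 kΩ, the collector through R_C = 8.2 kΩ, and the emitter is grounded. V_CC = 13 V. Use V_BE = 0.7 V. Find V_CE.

V_CE ≈ 2.3 V

Base loop: V_CC = I_B·R_B + V_BE, so I_B = (13 − 0.7)/470 kΩ = 0.0262 mA.
In the active region I_C = β·I_B = 50 × 0.0262 = 1.31 mA.
Collector loop: V_CE = V_CC − I_C·R_C = 13 − 1.31×8.2 = 2.27 V.
Since V_CE = 2.27 V > V_CE(sat) ≈ 0.2 V, the transistor is in the active region as assumed.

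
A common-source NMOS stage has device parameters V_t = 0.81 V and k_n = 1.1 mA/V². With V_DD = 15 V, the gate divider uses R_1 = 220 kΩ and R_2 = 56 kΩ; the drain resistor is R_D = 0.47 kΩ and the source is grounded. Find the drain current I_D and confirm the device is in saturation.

I_D ≈ 2.7 mA

V_G = V_DD·R_2/(R_1+R_2) = 15×56/276 = 3.04 V. With the source grounded, V_GS = V_G = 3.04 V.
Assume saturation: I_D = (k_n/2)(V_GS − V_t)² = (1.1/2)×(3.04 − 0.81)² = 0.55×2.23² = 2.74 mA.
V_DS = V_DD − I_D·R_D = 15 − 2.74×0.47 = 13.7 V.
Saturation requires V_DS ≥ V_GS − V_t = 2.23 V; 13.7 ≥ 2.23 ✓.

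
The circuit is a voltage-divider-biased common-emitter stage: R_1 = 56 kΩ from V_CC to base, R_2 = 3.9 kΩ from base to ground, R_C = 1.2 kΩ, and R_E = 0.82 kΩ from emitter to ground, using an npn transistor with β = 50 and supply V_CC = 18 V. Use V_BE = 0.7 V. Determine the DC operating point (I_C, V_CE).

I_C ≈ 0.52 mA, V_CE ≈ 17 V

Thevenize the base divider: V_Th = V_CC·R_2/(R_1+R_2) = 18×3.9/59.9 = 1.17 V, R_Th = R_1‖R_2 = 3.65 kΩ.
Base-emitter loop: V_Th = I_B·R_Th + V_BE + (β+1)I_B·R_E, so I_B = (1.17 − 0.7) / (3.65 + 51×0.82) = 0.0104 mA.
I_C = β·I_B = 50×0.0104 = 0.519 mA, and I_E = (β+1)I_B = 0.529 mA.
V_CE = V_CC − I_C·R_C − I_E·R_E = 18 − 0.519×1.2 − 0.529×0.82 = 16.9 V.
V_CE = 16.9 V > 0.2 V confirms active-region operation.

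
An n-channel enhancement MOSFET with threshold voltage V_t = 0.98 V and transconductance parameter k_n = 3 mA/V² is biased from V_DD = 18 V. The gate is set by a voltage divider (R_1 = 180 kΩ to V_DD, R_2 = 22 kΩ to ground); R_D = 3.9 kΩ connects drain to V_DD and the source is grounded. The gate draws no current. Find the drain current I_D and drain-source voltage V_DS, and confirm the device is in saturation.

V_G = V_DD·R_2/(R_1+R_2) = 18×22/202 = 1.96 V. With the source grounded, V_GS = V_G = 1.96 V.
Assume saturation: I_D = (k_n/2)(V_GS − V_t)² = (3/2)×(1.96 − 0.98)² = 1.5×0.98² = 1.44 mA.
V_DS = V_DD − I_D·R_D = 18 − 1.44×3.9 = 12.4 V.
Saturation requires V_DS ≥ V_GS − V_t = 0.98 V; 12.4 ≥ 0.98 ✓.

I_D ≈ 1.4 mA, V_DS ≈ 12 V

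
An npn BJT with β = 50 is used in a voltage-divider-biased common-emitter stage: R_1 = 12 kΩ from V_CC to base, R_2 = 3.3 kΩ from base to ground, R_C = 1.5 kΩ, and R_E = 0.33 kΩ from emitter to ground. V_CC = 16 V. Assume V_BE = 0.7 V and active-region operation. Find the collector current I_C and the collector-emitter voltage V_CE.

Thevenize the base divider: V_Th = V_CC·R_2/(R_1+R_2) = 16×3.3/15.3 = 3.45 V, R_Th = R_1‖R_2 = 2.59 kΩ.
Base-emitter loop: V_Th = I_B·R_Th + V_BE + (β+1)I_B·R_E, so I_B = (3.45 − 0.7) / (2.59 + 51×0.33) = 0.142 mA.
I_C = β·I_B = 50×0.142 = 7.08 mA, and I_E = (β+1)I_B = 7.23 mA.
V_CE = V_CC − I_C·R_C − I_E·R_E = 16 − 7.08×1.5 − 7.23×0.33 = 2.99 V.
V_CE = 2.99 V > 0.2 V confirms active-region operation.

I_C ≈ 7.1 mA, V_CE ≈ 3 V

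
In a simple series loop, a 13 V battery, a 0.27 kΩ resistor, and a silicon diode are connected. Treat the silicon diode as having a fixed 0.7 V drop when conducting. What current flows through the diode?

KVL around the loop: 13 = V_D + I·R = 0.7 + I × 0.27 kΩ.
So I = (13 − 0.7) / 0.27 kΩ = 12.3 / 0.27 = 45.6 mA.

I ≈ 46 mA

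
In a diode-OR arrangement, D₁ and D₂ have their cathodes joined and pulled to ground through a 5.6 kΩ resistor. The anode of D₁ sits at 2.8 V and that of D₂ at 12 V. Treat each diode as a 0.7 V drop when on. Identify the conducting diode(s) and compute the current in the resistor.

Only D₂ conducts; I_R ≈ 2 mA

Assume both conduct. Then node N would need to be at both 2.8−0.7 = 2.1 V and 12−0.7 = 11.3 V, which is impossible.
Assume only D₂ conducts: V_N = 12 − 0.7 = 11.3 V, so I_R = 11.3/5.6 = 2.02 mA.
Check D₁: its anode-to-cathode voltage is 2.8 − 11.3 = -8.5 V < 0.7 V, so it is off. The assumption is consistent.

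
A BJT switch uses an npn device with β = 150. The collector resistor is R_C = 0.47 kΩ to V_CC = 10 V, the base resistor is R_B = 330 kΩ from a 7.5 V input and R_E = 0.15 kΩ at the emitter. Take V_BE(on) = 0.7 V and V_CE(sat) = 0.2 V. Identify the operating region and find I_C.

Assume active. Base-emitter loop: I_B = (V_BB − V_BE)/(R_B + (β+1)R_E) = (7.5 − 0.7)/(330 + 151×0.15) = 0.0193 mA.
I_C = β·I_B = 150×0.0193 = 2.89 mA.
V_CE = V_CC − I_C·R_C − I_E·R_E = 10 − 2.89×0.47 − 2.91×0.15 = 8.2 V > V_CE(sat), so the active-region assumption holds.

active; I_C ≈ 2.9 mA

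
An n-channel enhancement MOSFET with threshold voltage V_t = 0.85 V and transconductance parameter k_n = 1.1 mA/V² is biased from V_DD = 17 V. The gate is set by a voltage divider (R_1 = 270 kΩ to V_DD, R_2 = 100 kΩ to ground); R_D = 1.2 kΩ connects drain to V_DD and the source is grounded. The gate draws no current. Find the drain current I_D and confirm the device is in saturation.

I_D ≈ 7.7 mA

V_G = V_DD·R_2/(R_1+R_2) = 17×100/370 = 4.59 V. With the source grounded, V_GS = V_G = 4.59 V.
Assume saturation: I_D = (k_n/2)(V_GS − V_t)² = (1.1/2)×(4.59 − 0.85)² = 0.55×3.74² = 7.71 mA.
V_DS = V_DD − I_D·R_D = 17 − 7.71×1.2 = 7.75 V.
Saturation requires V_DS ≥ V_GS − V_t = 3.74 V; 7.75 ≥ 3.74 ✓.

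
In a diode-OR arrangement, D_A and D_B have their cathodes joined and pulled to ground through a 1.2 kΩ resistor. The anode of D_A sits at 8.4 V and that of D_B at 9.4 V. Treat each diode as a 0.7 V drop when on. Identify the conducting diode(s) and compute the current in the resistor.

Assume both conduct. Then node N would need to be at both 8.4−0.7 = 7.7 V and 9.4−0.7 = 8.7 V, which is impossible.
Assume only D_B conducts: V_N = 9.4 − 0.7 = 8.7 V, so I_R = 8.7/1.2 = 7.25 mA.
Check D_A: its anode-to-cathode voltage is 8.4 − 8.7 = -0.3 V < 0.7 V, so it is off. The assumption is consistent.

Only D_B conducts; I_R ≈ 7.3 mA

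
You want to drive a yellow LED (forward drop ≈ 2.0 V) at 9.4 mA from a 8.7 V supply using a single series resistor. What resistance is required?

R ≈ 0.71 kΩ

The resistor drops V_S − V_D = 8.7 − 2.0 = 6.7 V at 9.4 mA.
R = 6.7 V / 9.4 mA = 0.713 kΩ.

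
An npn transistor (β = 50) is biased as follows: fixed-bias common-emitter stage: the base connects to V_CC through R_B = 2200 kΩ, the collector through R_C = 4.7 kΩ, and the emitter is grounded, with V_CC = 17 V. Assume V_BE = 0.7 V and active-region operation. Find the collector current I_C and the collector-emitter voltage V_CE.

Base loop: V_CC = I_B·R_B + V_BE, so I_B = (17 − 0.7)/2200 kΩ = 0.00741 mA.
In the active region I_C = β·I_B = 50 × 0.00741 = 0.37 mA.
Collector loop: V_CE = V_CC − I_C·R_C = 17 − 0.37×4.7 = 15.3 V.
Since V_CE = 15.3 V > V_CE(sat) ≈ 0.2 V, the transistor is in the active region as assumed.

I_C ≈ 0.37 mA, V_CE ≈ 15 V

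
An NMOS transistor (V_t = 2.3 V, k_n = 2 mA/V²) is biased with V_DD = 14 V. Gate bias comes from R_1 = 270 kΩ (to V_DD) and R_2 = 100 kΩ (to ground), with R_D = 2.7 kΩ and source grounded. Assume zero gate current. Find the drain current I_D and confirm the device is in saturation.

V_G = V_DD·R_2/(R_1+R_2) = 14×100/370 = 3.78 V. With the source grounded, V_GS = V_G = 3.78 V.
Assume saturation: I_D = (k_n/2)(V_GS − V_t)² = (2/2)×(3.78 − 2.3)² = 1×1.48² = 2.2 mA.
V_DS = V_DD − I_D·R_D = 14 − 2.2×2.7 = 8.06 V.
Saturation requires V_DS ≥ V_GS − V_t = 1.48 V; 8.06 ≥ 1.48 ✓.

I_D ≈ 2.2 mA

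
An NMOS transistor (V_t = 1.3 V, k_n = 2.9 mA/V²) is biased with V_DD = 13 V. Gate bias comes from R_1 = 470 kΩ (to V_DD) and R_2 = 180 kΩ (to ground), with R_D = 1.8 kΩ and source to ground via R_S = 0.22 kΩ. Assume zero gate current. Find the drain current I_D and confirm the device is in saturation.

V_G = V_DD·R_2/(R_1+R_2) = 13×180/650 = 3.6 V.
Assume saturation: I_D = (k_n/2)(V_GS − V_t)² with V_GS = V_G − I_D·R_S = 3.6 − 0.22·I_D.
Substituting gives 0.0702·I_D² − 2.47·I_D + 7.67 = 0, with roots I_D = 3.45 or 31.7 mA.
The root I_D = 31.7 mA gives V_GS = -3.38 V ≤ V_t, so take I_D = 3.45 mA.
Then V_GS = 2.84 V and V_DS = V_DD − I_D(R_D+R_S) = 13 − 3.45×2.02 = 6.04 V.
Saturation requires V_DS ≥ V_GS − V_t = 1.54 V; 6.04 ≥ 1.54 ✓.

I_D ≈ 3.4 mA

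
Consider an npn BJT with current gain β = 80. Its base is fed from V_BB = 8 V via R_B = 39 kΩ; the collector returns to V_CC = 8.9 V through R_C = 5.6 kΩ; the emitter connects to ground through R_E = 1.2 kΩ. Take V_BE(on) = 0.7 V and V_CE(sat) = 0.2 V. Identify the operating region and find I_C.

saturation; I_C ≈ 1.3 mA

Assume active: I_B = (8 − 0.7)/(39 + 81×1.2) = 0.0536 mA, I_C = β·I_B = 4.29 mA.
Then V_CE = 8.9 − 4.29×5.6 − 4.34×1.2 = -20.3 V < 0.2 V — the active assumption fails.
Re-solve with V_CE = 0.2 V. KCL at the emitter: V_E/R_E = (V_BB−0.7−V_E)/R_B + (V_CC−0.2−V_E)/R_C, giving V_E = 1.68 V.
I_C = (V_CC − 0.2 − V_E)/R_C = (8.7 − 1.68)/5.6 = 1.25 mA.
Check: I_B = (7.3 − 1.68)/39 = 0.144 mA, and β·I_B = 11.5 mA > I_C, confirming saturation.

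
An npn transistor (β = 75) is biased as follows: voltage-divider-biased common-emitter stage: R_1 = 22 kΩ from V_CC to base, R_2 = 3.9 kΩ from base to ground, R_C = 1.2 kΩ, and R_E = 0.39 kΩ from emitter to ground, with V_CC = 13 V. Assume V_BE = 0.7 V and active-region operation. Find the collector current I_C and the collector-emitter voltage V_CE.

Thevenize the base divider: V_Th = V_CC·R_2/(R_1+R_2) = 13×3.9/25.9 = 1.96 V, R_Th = R_1‖R_2 = 3.31 kΩ.
Base-emitter loop: V_Th = I_B·R_Th + V_BE + (β+1)I_B·R_E, so I_B = (1.96 − 0.7) / (3.31 + 76×0.39) = 0.0382 mA.
I_C = β·I_B = 75×0.0382 = 2.86 mA, and I_E = (β+1)I_B = 2.9 mA.
V_CE = V_CC − I_C·R_C − I_E·R_E = 13 − 2.86×1.2 − 2.9×0.39 = 8.43 V.
V_CE = 8.43 V > 0.2 V confirms active-region operation.

I_C ≈ 2.9 mA, V_CE ≈ 8.4 V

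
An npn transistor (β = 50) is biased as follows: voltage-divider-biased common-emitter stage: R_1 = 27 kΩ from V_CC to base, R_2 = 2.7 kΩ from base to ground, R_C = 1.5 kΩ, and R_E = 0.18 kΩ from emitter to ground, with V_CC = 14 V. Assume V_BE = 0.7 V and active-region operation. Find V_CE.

Thevenize the base divider: V_Th = V_CC·R_2/(R_1+R_2) = 14×2.7/29.7 = 1.27 V, R_Th = R_1‖R_2 = 2.45 kΩ.
Base-emitter loop: V_Th = I_B·R_Th + V_BE + (β+1)I_B·R_E, so I_B = (1.27 − 0.7) / (2.45 + 51×0.18) = 0.0492 mA.
I_C = β·I_B = 50×0.0492 = 2.46 mA, and I_E = (β+1)I_B = 2.51 mA.
V_CE = V_CC − I_C·R_C − I_E·R_E = 14 − 2.46×1.5 − 2.51×0.18 = 9.86 V.
V_CE = 9.86 V > 0.2 V confirms active-region operation.

V_CE ≈ 9.9 V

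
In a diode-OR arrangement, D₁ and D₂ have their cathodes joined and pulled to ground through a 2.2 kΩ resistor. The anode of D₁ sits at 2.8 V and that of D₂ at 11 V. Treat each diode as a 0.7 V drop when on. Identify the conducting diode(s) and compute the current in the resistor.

Only D₂ conducts; I_R ≈ 4.7 mA

Assume both conduct. Then node N would need to be at both 2.8−0.7 = 2.1 V and 11−0.7 = 10.3 V, which is impossible.
Assume only D₂ conducts: V_N = 11 − 0.7 = 10.3 V, so I_R = 10.3/2.2 = 4.68 mA.
Check D₁: its anode-to-cathode voltage is 2.8 − 10.3 = -7.5 V < 0.7 V, so it is off. The assumption is consistent.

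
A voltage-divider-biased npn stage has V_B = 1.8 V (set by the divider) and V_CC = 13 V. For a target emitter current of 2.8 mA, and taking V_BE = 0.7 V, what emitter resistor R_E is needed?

R_E ≈ 0.39 kΩ

V_E = V_B − V_BE = 1.8 − 0.7 = 1.1 V.
R_E = V_E / I_E = 1.1 / 2.8 = 0.393 kΩ.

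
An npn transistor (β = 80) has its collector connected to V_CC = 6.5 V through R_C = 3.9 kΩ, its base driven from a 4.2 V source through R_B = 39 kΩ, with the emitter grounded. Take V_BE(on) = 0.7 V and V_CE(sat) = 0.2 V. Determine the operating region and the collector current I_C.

Assume active: I_B = (4.2 − 0.7)/39 = 0.0897 mA, giving I_C = β·I_B = 7.18 mA.
But then V_CE = 6.5 − 7.18×3.9 = -21.5 V < V_CE(sat) = 0.2 V — impossible in the active region.
So the transistor is saturated. With V_CE = 0.2 V, I_C = (V_CC − 0.2)/R_C = 6.3/3.9 = 1.62 mA.
Check: β·I_B = 7.18 mA > I_C = 1.62 mA, confirming saturation.

saturation; I_C ≈ 1.6 mA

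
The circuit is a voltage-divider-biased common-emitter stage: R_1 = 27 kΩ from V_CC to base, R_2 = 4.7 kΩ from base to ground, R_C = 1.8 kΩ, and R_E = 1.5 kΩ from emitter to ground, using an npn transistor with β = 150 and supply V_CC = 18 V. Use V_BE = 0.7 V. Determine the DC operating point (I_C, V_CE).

Thevenize the base divider: V_Th = V_CC·R_2/(R_1+R_2) = 18×4.7/31.7 = 2.67 V, R_Th = R_1‖R_2 = 4 kΩ.
Base-emitter loop: V_Th = I_B·R_Th + V_BE + (β+1)I_B·R_E, so I_B = (2.67 − 0.7) / (4 + 151×1.5) = 0.00854 mA.
I_C = β·I_B = 150×0.00854 = 1.28 mA, and I_E = (β+1)I_B = 1.29 mA.
V_CE = V_CC − I_C·R_C − I_E·R_E = 18 − 1.28×1.8 − 1.29×1.5 = 13.8 V.
V_CE = 13.8 V > 0.2 V confirms active-region operation.

I_C ≈ 1.3 mA, V_CE ≈ 14 V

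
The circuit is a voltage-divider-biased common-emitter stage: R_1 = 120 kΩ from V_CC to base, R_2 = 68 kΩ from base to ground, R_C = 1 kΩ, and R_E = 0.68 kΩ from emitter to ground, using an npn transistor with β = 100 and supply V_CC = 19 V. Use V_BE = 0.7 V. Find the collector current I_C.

Thevenize the base divider: V_Th = V_CC·R_2/(R_1+R_2) = 19×68/188 = 6.87 V, R_Th = R_1‖R_2 = 43.4 kΩ.
Base-emitter loop: V_Th = I_B·R_Th + V_BE + (β+1)I_B·R_E, so I_B = (6.87 − 0.7) / (43.4 + 101×0.68) = 0.0551 mA.
I_C = β·I_B = 100×0.0551 = 5.51 mA, and I_E = (β+1)I_B = 5.56 mA.
V_CE = V_CC − I_C·R_C − I_E·R_E = 19 − 5.51×1 − 5.56×0.68 = 9.71 V.
V_CE = 9.71 V > 0.2 V confirms active-region operation.

I_C ≈ 5.5 mA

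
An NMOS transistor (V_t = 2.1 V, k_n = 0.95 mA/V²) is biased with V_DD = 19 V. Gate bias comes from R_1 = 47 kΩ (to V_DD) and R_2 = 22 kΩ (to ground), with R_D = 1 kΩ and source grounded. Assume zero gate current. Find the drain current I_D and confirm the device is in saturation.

I_D ≈ 7.4 mA

V_G = V_DD·R_2/(R_1+R_2) = 19×22/69 = 6.06 V. With the source grounded, V_GS = V_G = 6.06 V.
Assume saturation: I_D = (k_n/2)(V_GS − V_t)² = (0.95/2)×(6.06 − 2.1)² = 0.475×3.96² = 7.44 mA.
V_DS = V_DD − I_D·R_D = 19 − 7.44×1 = 11.6 V.
Saturation requires V_DS ≥ V_GS − V_t = 3.96 V; 11.6 ≥ 3.96 ✓.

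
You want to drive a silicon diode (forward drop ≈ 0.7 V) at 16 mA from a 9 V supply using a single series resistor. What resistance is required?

R ≈ 0.52 kΩ

The resistor drops V_S − V_D = 9 − 0.7 = 8.3 V at 16 mA.
R = 8.3 V / 16 mA = 0.519 kΩ.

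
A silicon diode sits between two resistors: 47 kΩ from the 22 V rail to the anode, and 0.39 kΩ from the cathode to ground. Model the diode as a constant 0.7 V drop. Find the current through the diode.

The two resistors are in series with the diode, so KVL gives 22 = I·47 + 0.7 + I·0.39.
I = (22 − 0.7) / (47 + 0.39) kΩ = 21.3 / 47.4 = 0.449 mA.

I ≈ 0.45 mA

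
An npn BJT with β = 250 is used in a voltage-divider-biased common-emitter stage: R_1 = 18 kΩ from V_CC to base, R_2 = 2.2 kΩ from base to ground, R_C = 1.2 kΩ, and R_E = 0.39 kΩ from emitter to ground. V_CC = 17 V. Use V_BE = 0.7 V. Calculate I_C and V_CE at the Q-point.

I_C ≈ 2.9 mA, V_CE ≈ 12 V

Thevenize the base divider: V_Th = V_CC·R_2/(R_1+R_2) = 17×2.2/20.2 = 1.85 V, R_Th = R_1‖R_2 = 1.96 kΩ.
Base-emitter loop: V_Th = I_B·R_Th + V_BE + (β+1)I_B·R_E, so I_B = (1.85 − 0.7) / (1.96 + 251×0.39) = 0.0115 mA.
I_C = β·I_B = 250×0.0115 = 2.88 mA, and I_E = (β+1)I_B = 2.89 mA.
V_CE = V_CC − I_C·R_C − I_E·R_E = 17 − 2.88×1.2 − 2.89×0.39 = 12.4 V.
V_CE = 12.4 V > 0.2 V confirms active-region operation.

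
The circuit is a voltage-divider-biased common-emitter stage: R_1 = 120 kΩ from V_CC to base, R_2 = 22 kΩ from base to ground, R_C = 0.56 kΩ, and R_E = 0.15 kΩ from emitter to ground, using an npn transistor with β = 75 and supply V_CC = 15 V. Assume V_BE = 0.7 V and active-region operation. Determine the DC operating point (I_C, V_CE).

I_C ≈ 4.1 mA, V_CE ≈ 12 V

Thevenize the base divider: V_Th = V_CC·R_2/(R_1+R_2) = 15×22/142 = 2.32 V, R_Th = R_1‖R_2 = 18.6 kΩ.
Base-emitter loop: V_Th = I_B·R_Th + V_BE + (β+1)I_B·R_E, so I_B = (2.32 − 0.7) / (18.6 + 76×0.15) = 0.0541 mA.
I_C = β·I_B = 75×0.0541 = 4.06 mA, and I_E = (β+1)I_B = 4.12 mA.
V_CE = V_CC − I_C·R_C − I_E·R_E = 15 − 4.06×0.56 − 4.12×0.15 = 12.1 V.
V_CE = 12.1 V > 0.2 V confirms active-region operation.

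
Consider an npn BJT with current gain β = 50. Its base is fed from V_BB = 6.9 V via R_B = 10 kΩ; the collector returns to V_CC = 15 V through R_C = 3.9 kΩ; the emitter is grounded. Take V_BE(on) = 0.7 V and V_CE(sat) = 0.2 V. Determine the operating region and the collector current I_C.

saturation; I_C ≈ 3.8 mA

Assume active: I_B = (6.9 − 0.7)/10 = 0.62 mA, giving I_C = β·I_B = 31 mA.
But then V_CE = 15 − 31×3.9 = -106 V < V_CE(sat) = 0.2 V — impossible in the active region.
So the transistor is saturated. With V_CE = 0.2 V, I_C = (V_CC − 0.2)/R_C = 14.8/3.9 = 3.79 mA.
Check: β·I_B = 31 mA > I_C = 3.79 mA, confirming saturation.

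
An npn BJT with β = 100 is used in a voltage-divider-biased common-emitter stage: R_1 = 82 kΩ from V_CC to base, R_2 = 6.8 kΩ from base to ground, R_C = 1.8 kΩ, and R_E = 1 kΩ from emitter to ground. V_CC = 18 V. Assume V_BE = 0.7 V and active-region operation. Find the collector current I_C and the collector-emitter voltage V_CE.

Thevenize the base divider: V_Th = V_CC·R_2/(R_1+R_2) = 18×6.8/88.8 = 1.38 V, R_Th = R_1‖R_2 = 6.28 kΩ.
Base-emitter loop: V_Th = I_B·R_Th + V_BE + (β+1)I_B·R_E, so I_B = (1.38 − 0.7) / (6.28 + 101×1) = 0.00632 mA.
I_C = β·I_B = 100×0.00632 = 0.632 mA, and I_E = (β+1)I_B = 0.639 mA.
V_CE = V_CC − I_C·R_C − I_E·R_E = 18 − 0.632×1.8 − 0.639×1 = 16.2 V.
V_CE = 16.2 V > 0.2 V confirms active-region operation.

I_C ≈ 0.63 mA, V_CE ≈ 16 V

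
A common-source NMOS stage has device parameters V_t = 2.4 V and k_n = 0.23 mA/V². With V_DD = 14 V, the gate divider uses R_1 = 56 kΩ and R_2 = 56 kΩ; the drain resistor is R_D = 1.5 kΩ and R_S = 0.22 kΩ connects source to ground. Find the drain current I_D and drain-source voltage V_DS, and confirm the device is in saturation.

I_D ≈ 2 mA, V_DS ≈ 11 V

V_G = V_DD·R_2/(R_1+R_2) = 14×56/112 = 7 V.
Assume saturation: I_D = (k_n/2)(V_GS − V_t)² with V_GS = V_G − I_D·R_S = 7 − 0.22·I_D.
Substituting gives 0.00557·I_D² − 1.23·I_D + 2.43 = 0, with roots I_D = 1.99 or 219 mA.
The root I_D = 219 mA gives V_GS = -41.3 V ≤ V_t, so take I_D = 1.99 mA.
Then V_GS = 6.56 V and V_DS = V_DD − I_D(R_D+R_S) = 14 − 1.99×1.72 = 10.6 V.
Saturation requires V_DS ≥ V_GS − V_t = 4.16 V; 10.6 ≥ 4.16 ✓.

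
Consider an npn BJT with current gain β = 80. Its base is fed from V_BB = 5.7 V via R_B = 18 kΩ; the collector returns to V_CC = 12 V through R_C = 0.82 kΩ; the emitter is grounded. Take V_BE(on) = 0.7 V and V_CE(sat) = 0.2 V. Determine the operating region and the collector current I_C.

saturation; I_C ≈ 14 mA

Assume active: I_B = (5.7 − 0.7)/18 = 0.278 mA, giving I_C = β·I_B = 22.2 mA.
But then V_CE = 12 − 22.2×0.82 = -6.22 V < V_CE(sat) = 0.2 V — impossible in the active region.
So the transistor is saturated. With V_CE = 0.2 V, I_C = (V_CC − 0.2)/R_C = 11.8/0.82 = 14.4 mA.
Check: β·I_B = 22.2 mA > I_C = 14.4 mA, confirming saturation.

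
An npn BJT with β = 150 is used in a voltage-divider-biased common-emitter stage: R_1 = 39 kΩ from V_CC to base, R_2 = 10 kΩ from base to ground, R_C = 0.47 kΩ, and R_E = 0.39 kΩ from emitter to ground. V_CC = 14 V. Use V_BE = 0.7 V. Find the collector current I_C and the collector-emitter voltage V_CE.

I_C ≈ 4.8 mA, V_CE ≈ 9.8 V

Thevenize the base divider: V_Th = V_CC·R_2/(R_1+R_2) = 14×10/49 = 2.86 V, R_Th = R_1‖R_2 = 7.96 kΩ.
Base-emitter loop: V_Th = I_B·R_Th + V_BE + (β+1)I_B·R_E, so I_B = (2.86 − 0.7) / (7.96 + 151×0.39) = 0.0323 mA.
I_C = β·I_B = 150×0.0323 = 4.84 mA, and I_E = (β+1)I_B = 4.87 mA.
V_CE = V_CC − I_C·R_C − I_E·R_E = 14 − 4.84×0.47 − 4.87×0.39 = 9.82 V.
V_CE = 9.82 V > 0.2 V confirms active-region operation.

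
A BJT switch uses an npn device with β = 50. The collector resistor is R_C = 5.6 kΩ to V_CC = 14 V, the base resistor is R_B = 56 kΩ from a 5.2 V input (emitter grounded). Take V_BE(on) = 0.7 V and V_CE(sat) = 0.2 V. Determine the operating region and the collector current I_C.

Assume active: I_B = (5.2 − 0.7)/56 = 0.0804 mA, giving I_C = β·I_B = 4.02 mA.
But then V_CE = 14 − 4.02×5.6 = -8.5 V < V_CE(sat) = 0.2 V — impossible in the active region.
So the transistor is saturated. With V_CE = 0.2 V, I_C = (V_CC − 0.2)/R_C = 13.8/5.6 = 2.46 mA.
Check: β·I_B = 4.02 mA > I_C = 2.46 mA, confirming saturation.

saturation; I_C ≈ 2.5 mA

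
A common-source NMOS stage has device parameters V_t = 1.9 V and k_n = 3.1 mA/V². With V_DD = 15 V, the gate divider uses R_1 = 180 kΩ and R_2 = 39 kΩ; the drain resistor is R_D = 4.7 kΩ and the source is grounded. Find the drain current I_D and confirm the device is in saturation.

V_G = V_DD·R_2/(R_1+R_2) = 15×39/219 = 2.67 V. With the source grounded, V_GS = V_G = 2.67 V.
Assume saturation: I_D = (k_n/2)(V_GS − V_t)² = (3.1/2)×(2.67 − 1.9)² = 1.55×0.771² = 0.922 mA.
V_DS = V_DD − I_D·R_D = 15 − 0.922×4.7 = 10.7 V.
Saturation requires V_DS ≥ V_GS − V_t = 0.771 V; 10.7 ≥ 0.771 ✓.

I_D ≈ 0.92 mA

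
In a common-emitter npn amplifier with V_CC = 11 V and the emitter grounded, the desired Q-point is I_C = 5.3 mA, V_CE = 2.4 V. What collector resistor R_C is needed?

Collector loop: V_CC = I_C·R_C + V_CE.
R_C = (V_CC − V_CE)/I_C = (11 − 2.4)/5.3 = 1.62 kΩ.

R_C ≈ 1.6 kΩ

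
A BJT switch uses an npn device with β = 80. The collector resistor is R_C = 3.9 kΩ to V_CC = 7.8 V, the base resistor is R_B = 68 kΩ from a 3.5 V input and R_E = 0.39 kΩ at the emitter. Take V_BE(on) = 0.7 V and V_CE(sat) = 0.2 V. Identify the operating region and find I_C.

Assume active: I_B = (3.5 − 0.7)/(68 + 81×0.39) = 0.0281 mA, I_C = β·I_B = 2.25 mA.
Then V_CE = 7.8 − 2.25×3.9 − 2.28×0.39 = -1.86 V < 0.2 V — the active assumption fails.
Re-solve with V_CE = 0.2 V. KCL at the emitter: V_E/R_E = (V_BB−0.7−V_E)/R_B + (V_CC−0.2−V_E)/R_C, giving V_E = 0.702 V.
I_C = (V_CC − 0.2 − V_E)/R_C = (7.6 − 0.702)/3.9 = 1.77 mA.
Check: I_B = (2.8 − 0.702)/68 = 0.0309 mA, and β·I_B = 2.47 mA > I_C, confirming saturation.

saturation; I_C ≈ 1.8 mA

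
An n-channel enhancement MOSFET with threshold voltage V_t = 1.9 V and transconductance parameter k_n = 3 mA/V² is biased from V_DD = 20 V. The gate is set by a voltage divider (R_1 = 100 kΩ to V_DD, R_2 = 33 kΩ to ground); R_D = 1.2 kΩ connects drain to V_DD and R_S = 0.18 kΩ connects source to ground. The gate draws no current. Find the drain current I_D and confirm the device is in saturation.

I_D ≈ 5.9 mA

V_G = V_DD·R_2/(R_1+R_2) = 20×33/133 = 4.96 V.
Assume saturation: I_D = (k_n/2)(V_GS − V_t)² with V_GS = V_G − I_D·R_S = 4.96 − 0.18·I_D.
Substituting gives 0.0486·I_D² − 2.65·I_D + 14.1 = 0, with roots I_D = 5.95 or 48.7 mA.
The root I_D = 48.7 mA gives V_GS = -3.8 V ≤ V_t, so take I_D = 5.95 mA.
Then V_GS = 3.89 V and V_DS = V_DD − I_D(R_D+R_S) = 20 − 5.95×1.38 = 11.8 V.
Saturation requires V_DS ≥ V_GS − V_t = 1.99 V; 11.8 ≥ 1.99 ✓.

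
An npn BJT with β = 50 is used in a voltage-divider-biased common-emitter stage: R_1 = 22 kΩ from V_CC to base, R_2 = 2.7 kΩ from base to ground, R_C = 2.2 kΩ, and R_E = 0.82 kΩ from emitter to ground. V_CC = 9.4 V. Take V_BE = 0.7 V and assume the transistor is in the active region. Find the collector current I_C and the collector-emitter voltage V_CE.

I_C ≈ 0.37 mA, V_CE ≈ 8.3 V

Thevenize the base divider: V_Th = V_CC·R_2/(R_1+R_2) = 9.4×2.7/24.7 = 1.03 V, R_Th = R_1‖R_2 = 2.4 kΩ.
Base-emitter loop: V_Th = I_B·R_Th + V_BE + (β+1)I_B·R_E, so I_B = (1.03 − 0.7) / (2.4 + 51×0.82) = 0.00741 mA.
I_C = β·I_B = 50×0.00741 = 0.37 mA, and I_E = (β+1)I_B = 0.378 mA.
V_CE = V_CC − I_C·R_C − I_E·R_E = 9.4 − 0.37×2.2 − 0.378×0.82 = 8.28 V.
V_CE = 8.28 V > 0.2 V confirms active-region operation.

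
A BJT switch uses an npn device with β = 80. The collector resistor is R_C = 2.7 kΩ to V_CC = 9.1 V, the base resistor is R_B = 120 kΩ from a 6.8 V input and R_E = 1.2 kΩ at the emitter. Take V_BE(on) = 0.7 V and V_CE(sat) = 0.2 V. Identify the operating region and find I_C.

active; I_C ≈ 2.2 mA

Assume active. Base-emitter loop: I_B = (V_BB − V_BE)/(R_B + (β+1)R_E) = (6.8 − 0.7)/(120 + 81×1.2) = 0.0281 mA.
I_C = β·I_B = 80×0.0281 = 2.25 mA.
V_CE = V_CC − I_C·R_C − I_E·R_E = 9.1 − 2.25×2.7 − 2.27×1.2 = 0.304 V > V_CE(sat), so the active-region assumption holds.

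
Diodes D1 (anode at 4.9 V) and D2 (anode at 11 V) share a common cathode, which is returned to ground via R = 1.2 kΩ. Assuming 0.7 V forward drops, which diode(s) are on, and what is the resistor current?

Assume both conduct. Then node N would need to be at both 4.9−0.7 = 4.2 V and 11−0.7 = 10.3 V, which is impossible.
Assume only D2 conducts: V_N = 11 − 0.7 = 10.3 V, so I_R = 10.3/1.2 = 8.58 mA.
Check D1: its anode-to-cathode voltage is 4.9 − 10.3 = -5.4 V < 0.7 V, so it is off. The assumption is consistent.

Only D2 conducts; I_R ≈ 8.6 mA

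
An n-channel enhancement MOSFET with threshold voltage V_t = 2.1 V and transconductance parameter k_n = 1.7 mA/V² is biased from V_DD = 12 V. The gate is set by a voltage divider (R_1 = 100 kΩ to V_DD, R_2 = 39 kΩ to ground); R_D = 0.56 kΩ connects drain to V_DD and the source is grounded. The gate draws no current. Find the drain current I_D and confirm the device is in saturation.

V_G = V_DD·R_2/(R_1+R_2) = 12×39/139 = 3.37 V. With the source grounded, V_GS = V_G = 3.37 V.
Assume saturation: I_D = (k_n/2)(V_GS − V_t)² = (1.7/2)×(3.37 − 2.1)² = 0.85×1.27² = 1.36 mA.
V_DS = V_DD − I_D·R_D = 12 − 1.36×0.56 = 11.2 V.
Saturation requires V_DS ≥ V_GS − V_t = 1.27 V; 11.2 ≥ 1.27 ✓.

I_D ≈ 1.4 mA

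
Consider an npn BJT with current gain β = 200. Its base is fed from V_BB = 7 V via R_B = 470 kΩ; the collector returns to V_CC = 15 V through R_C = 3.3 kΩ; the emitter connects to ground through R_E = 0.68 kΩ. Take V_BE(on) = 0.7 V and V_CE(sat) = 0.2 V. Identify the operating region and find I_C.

Assume active. Base-emitter loop: I_B = (V_BB − V_BE)/(R_B + (β+1)R_E) = (7 − 0.7)/(470 + 201×0.68) = 0.0104 mA.
I_C = β·I_B = 200×0.0104 = 2.08 mA.
V_CE = V_CC − I_C·R_C − I_E·R_E = 15 − 2.08×3.3 − 2.09×0.68 = 6.73 V > V_CE(sat), so the active-region assumption holds.

active; I_C ≈ 2.1 mA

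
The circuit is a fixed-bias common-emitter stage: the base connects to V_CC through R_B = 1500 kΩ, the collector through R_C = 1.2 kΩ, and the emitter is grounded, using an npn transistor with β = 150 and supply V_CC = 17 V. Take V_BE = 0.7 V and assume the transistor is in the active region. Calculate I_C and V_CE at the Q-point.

I_C ≈ 1.6 mA, V_CE ≈ 15 V

Base loop: V_CC = I_B·R_B + V_BE, so I_B = (17 − 0.7)/1500 kΩ = 0.0109 mA.
In the active region I_C = β·I_B = 150 × 0.0109 = 1.63 mA.
Collector loop: V_CE = V_CC − I_C·R_C = 17 − 1.63×1.2 = 15 V.
Since V_CE = 15 V > V_CE(sat) ≈ 0.2 V, the transistor is in the active region as assumed.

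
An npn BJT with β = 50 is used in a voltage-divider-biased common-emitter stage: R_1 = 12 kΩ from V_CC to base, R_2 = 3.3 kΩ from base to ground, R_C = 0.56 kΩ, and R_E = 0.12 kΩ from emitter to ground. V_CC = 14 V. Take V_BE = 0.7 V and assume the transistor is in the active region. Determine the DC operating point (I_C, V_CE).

Thevenize the base divider: V_Th = V_CC·R_2/(R_1+R_2) = 14×3.3/15.3 = 3.02 V, R_Th = R_1‖R_2 = 2.59 kΩ.
Base-emitter loop: V_Th = I_B·R_Th + V_BE + (β+1)I_B·R_E, so I_B = (3.02 − 0.7) / (2.59 + 51×0.12) = 0.266 mA.
I_C = β·I_B = 50×0.266 = 13.3 mA, and I_E = (β+1)I_B = 13.6 mA.
V_CE = V_CC − I_C·R_C − I_E·R_E = 14 − 13.3×0.56 − 13.6×0.12 = 4.91 V.
V_CE = 4.91 V > 0.2 V confirms active-region operation.

I_C ≈ 13 mA, V_CE ≈ 4.9 V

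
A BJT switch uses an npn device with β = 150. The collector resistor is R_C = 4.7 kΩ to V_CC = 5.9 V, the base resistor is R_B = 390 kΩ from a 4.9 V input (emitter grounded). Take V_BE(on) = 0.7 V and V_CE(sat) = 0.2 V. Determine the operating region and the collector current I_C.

saturation; I_C ≈ 1.2 mA

Assume active: I_B = (4.9 − 0.7)/390 = 0.0108 mA, giving I_C = β·I_B = 1.62 mA.
But then V_CE = 5.9 − 1.62×4.7 = -1.69 V < V_CE(sat) = 0.2 V — impossible in the active region.
So the transistor is saturated. With V_CE = 0.2 V, I_C = (V_CC − 0.2)/R_C = 5.7/4.7 = 1.21 mA.
Check: β·I_B = 1.62 mA > I_C = 1.21 mA, confirming saturation.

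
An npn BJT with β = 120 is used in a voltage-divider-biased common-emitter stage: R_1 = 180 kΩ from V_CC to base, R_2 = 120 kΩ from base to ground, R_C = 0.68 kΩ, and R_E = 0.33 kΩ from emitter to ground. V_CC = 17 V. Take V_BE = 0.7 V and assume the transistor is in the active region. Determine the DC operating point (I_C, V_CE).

I_C ≈ 6.5 mA, V_CE ≈ 10 V

Thevenize the base divider: V_Th = V_CC·R_2/(R_1+R_2) = 17×120/300 = 6.8 V, R_Th = R_1‖R_2 = 72 kΩ.
Base-emitter loop: V_Th = I_B·R_Th + V_BE + (β+1)I_B·R_E, so I_B = (6.8 − 0.7) / (72 + 121×0.33) = 0.0545 mA.
I_C = β·I_B = 120×0.0545 = 6.54 mA, and I_E = (β+1)I_B = 6.59 mA.
V_CE = V_CC − I_C·R_C − I_E·R_E = 17 − 6.54×0.68 − 6.59×0.33 = 10.4 V.
V_CE = 10.4 V > 0.2 V confirms active-region operation.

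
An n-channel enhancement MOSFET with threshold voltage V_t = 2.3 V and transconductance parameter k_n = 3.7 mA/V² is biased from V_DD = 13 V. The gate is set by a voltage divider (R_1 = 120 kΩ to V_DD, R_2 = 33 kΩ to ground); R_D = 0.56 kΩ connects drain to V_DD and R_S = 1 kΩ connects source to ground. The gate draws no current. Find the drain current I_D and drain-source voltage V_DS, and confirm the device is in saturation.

I_D ≈ 0.19 mA, V_DS ≈ 13 V

V_G = V_DD·R_2/(R_1+R_2) = 13×33/153 = 2.8 V.
Assume saturation: I_D = (k_n/2)(V_GS − V_t)² with V_GS = V_G − I_D·R_S = 2.8 − 1·I_D.
Substituting gives 1.85·I_D² − 2.86·I_D + 0.47 = 0, with roots I_D = 0.186 or 1.36 mA.
The root I_D = 1.36 mA gives V_GS = 1.44 V ≤ V_t, so take I_D = 0.186 mA.
Then V_GS = 2.62 V and V_DS = V_DD − I_D(R_D+R_S) = 13 − 0.186×1.56 = 12.7 V.
Saturation requires V_DS ≥ V_GS − V_t = 0.317 V; 12.7 ≥ 0.317 ✓.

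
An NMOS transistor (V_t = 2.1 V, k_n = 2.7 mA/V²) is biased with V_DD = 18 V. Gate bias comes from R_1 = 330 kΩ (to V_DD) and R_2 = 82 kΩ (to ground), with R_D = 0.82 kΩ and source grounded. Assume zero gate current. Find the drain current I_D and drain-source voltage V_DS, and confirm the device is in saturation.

V_G = V_DD·R_2/(R_1+R_2) = 18×82/412 = 3.58 V. With the source grounded, V_GS = V_G = 3.58 V.
Assume saturation: I_D = (k_n/2)(V_GS − V_t)² = (2.7/2)×(3.58 − 2.1)² = 1.35×1.48² = 2.97 mA.
V_DS = V_DD − I_D·R_D = 18 − 2.97×0.82 = 15.6 V.
Saturation requires V_DS ≥ V_GS − V_t = 1.48 V; 15.6 ≥ 1.48 ✓.

I_D ≈ 3 mA, V_DS ≈ 16 V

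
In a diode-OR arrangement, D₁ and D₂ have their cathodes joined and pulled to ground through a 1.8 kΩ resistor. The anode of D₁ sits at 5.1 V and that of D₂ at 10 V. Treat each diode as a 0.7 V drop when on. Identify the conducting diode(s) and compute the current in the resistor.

Only D₂ conducts; I_R ≈ 5.2 mA

Assume both conduct. Then node N would need to be at both 5.1−0.7 = 4.4 V and 10−0.7 = 9.3 V, which is impossible.
Assume only D₂ conducts: V_N = 10 − 0.7 = 9.3 V, so I_R = 9.3/1.8 = 5.17 mA.
Check D₁: its anode-to-cathode voltage is 5.1 − 9.3 = -4.2 V < 0.7 V, so it is off. The assumption is consistent.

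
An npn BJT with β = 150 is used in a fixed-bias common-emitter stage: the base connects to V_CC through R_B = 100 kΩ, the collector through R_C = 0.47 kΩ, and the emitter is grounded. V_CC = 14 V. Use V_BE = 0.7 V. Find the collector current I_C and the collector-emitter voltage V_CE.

Base loop: V_CC = I_B·R_B + V_BE, so I_B = (14 − 0.7)/100 kΩ = 0.133 mA.
In the active region I_C = β·I_B = 150 × 0.133 = 20 mA.
Collector loop: V_CE = V_CC − I_C·R_C = 14 − 20×0.47 = 4.62 V.
Since V_CE = 4.62 V > V_CE(sat) ≈ 0.2 V, the transistor is in the active region as assumed.

I_C ≈ 20 mA, V_CE ≈ 4.6 V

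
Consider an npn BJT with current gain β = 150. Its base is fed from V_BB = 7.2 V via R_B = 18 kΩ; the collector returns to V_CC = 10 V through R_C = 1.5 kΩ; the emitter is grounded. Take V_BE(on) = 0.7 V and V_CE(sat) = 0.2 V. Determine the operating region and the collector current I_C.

saturation; I_C ≈ 6.5 mA

Assume active: I_B = (7.2 − 0.7)/18 = 0.361 mA, giving I_C = β·I_B = 54.2 mA.
But then V_CE = 10 − 54.2×1.5 = -71.2 V < V_CE(sat) = 0.2 V — impossible in the active region.
So the transistor is saturated. With V_CE = 0.2 V, I_C = (V_CC − 0.2)/R_C = 9.8/1.5 = 6.53 mA.
Check: β·I_B = 54.2 mA > I_C = 6.53 mA, confirming saturation.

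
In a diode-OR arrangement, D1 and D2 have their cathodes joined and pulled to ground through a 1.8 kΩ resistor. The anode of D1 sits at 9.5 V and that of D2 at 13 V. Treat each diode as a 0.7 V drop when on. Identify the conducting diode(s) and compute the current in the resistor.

Only D2 conducts; I_R ≈ 6.8 mA

Assume both conduct. Then node N would need to be at both 9.5−0.7 = 8.8 V and 13−0.7 = 12.3 V, which is impossible.
Assume only D2 conducts: V_N = 13 − 0.7 = 12.3 V, so I_R = 12.3/1.8 = 6.83 mA.
Check D1: its anode-to-cathode voltage is 9.5 − 12.3 = -2.8 V < 0.7 V, so it is off. The assumption is consistent.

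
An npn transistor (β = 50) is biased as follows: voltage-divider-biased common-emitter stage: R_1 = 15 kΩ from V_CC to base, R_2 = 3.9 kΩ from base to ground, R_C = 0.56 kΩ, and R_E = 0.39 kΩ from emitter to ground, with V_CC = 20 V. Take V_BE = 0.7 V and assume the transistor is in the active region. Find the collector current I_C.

Thevenize the base divider: V_Th = V_CC·R_2/(R_1+R_2) = 20×3.9/18.9 = 4.13 V, R_Th = R_1‖R_2 = 3.1 kΩ.
Base-emitter loop: V_Th = I_B·R_Th + V_BE + (β+1)I_B·R_E, so I_B = (4.13 − 0.7) / (3.1 + 51×0.39) = 0.149 mA.
I_C = β·I_B = 50×0.149 = 7.45 mA, and I_E = (β+1)I_B = 7.6 mA.
V_CE = V_CC − I_C·R_C − I_E·R_E = 20 − 7.45×0.56 − 7.6×0.39 = 12.9 V.
V_CE = 12.9 V > 0.2 V confirms active-region operation.

I_C ≈ 7.5 mA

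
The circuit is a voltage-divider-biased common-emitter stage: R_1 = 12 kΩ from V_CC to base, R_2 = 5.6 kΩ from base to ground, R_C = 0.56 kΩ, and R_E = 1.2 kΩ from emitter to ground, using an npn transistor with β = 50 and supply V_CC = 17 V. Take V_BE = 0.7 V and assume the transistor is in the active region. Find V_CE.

V_CE ≈ 11 V

Thevenize the base divider: V_Th = V_CC·R_2/(R_1+R_2) = 17×5.6/17.6 = 5.41 V, R_Th = R_1‖R_2 = 3.82 kΩ.
Base-emitter loop: V_Th = I_B·R_Th + V_BE + (β+1)I_B·R_E, so I_B = (5.41 − 0.7) / (3.82 + 51×1.2) = 0.0724 mA.
I_C = β·I_B = 50×0.0724 = 3.62 mA, and I_E = (β+1)I_B = 3.69 mA.
V_CE = V_CC − I_C·R_C − I_E·R_E = 17 − 3.62×0.56 − 3.69×1.2 = 10.5 V.
V_CE = 10.5 V > 0.2 V confirms active-region operation.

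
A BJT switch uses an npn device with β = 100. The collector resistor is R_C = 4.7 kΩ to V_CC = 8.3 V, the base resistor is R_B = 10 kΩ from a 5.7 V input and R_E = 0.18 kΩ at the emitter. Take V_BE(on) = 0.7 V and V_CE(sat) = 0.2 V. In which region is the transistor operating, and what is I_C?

saturation; I_C ≈ 1.6 mA

Assume active: I_B = (5.7 − 0.7)/(10 + 101×0.18) = 0.177 mA, I_C = β·I_B = 17.7 mA.
Then V_CE = 8.3 − 17.7×4.7 − 17.9×0.18 = -78.3 V < 0.2 V — the active assumption fails.
Re-solve with V_CE = 0.2 V. KCL at the emitter: V_E/R_E = (V_BB−0.7−V_E)/R_B + (V_CC−0.2−V_E)/R_C, giving V_E = 0.379 V.
I_C = (V_CC − 0.2 − V_E)/R_C = (8.1 − 0.379)/4.7 = 1.64 mA.
Check: I_B = (5 − 0.379)/10 = 0.462 mA, and β·I_B = 46.2 mA > I_C, confirming saturation.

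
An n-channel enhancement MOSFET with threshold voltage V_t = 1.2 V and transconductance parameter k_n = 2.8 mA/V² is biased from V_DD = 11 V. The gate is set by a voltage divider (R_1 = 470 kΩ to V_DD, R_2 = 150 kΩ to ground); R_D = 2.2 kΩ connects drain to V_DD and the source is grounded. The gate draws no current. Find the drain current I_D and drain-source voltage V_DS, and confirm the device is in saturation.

I_D ≈ 3 mA, V_DS ≈ 4.4 V

V_G = V_DD·R_2/(R_1+R_2) = 11×150/620 = 2.66 V. With the source grounded, V_GS = V_G = 2.66 V.
Assume saturation: I_D = (k_n/2)(V_GS − V_t)² = (2.8/2)×(2.66 − 1.2)² = 1.4×1.46² = 2.99 mA.
V_DS = V_DD − I_D·R_D = 11 − 2.99×2.2 = 4.42 V.
Saturation requires V_DS ≥ V_GS − V_t = 1.46 V; 4.42 ≥ 1.46 ✓.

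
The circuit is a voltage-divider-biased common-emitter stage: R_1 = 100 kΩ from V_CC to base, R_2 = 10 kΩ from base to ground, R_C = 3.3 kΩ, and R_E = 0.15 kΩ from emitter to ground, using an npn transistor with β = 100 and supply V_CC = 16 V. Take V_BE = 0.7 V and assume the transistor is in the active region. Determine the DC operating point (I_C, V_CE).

I_C ≈ 3.1 mA, V_CE ≈ 5.3 V

Thevenize the base divider: V_Th = V_CC·R_2/(R_1+R_2) = 16×10/110 = 1.45 V, R_Th = R_1‖R_2 = 9.09 kΩ.
Base-emitter loop: V_Th = I_B·R_Th + V_BE + (β+1)I_B·R_E, so I_B = (1.45 − 0.7) / (9.09 + 101×0.15) = 0.0311 mA.
I_C = β·I_B = 100×0.0311 = 3.11 mA, and I_E = (β+1)I_B = 3.14 mA.
V_CE = V_CC − I_C·R_C − I_E·R_E = 16 − 3.11×3.3 − 3.14×0.15 = 5.26 V.
V_CE = 5.26 V > 0.2 V confirms active-region operation.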